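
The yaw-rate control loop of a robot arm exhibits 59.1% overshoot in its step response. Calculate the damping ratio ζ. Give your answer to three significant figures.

Inverting the overshoot relation: ζ = |ln 0.591|/√(π² + ln²0.591) = 0.165.

ζ ≈ 0.165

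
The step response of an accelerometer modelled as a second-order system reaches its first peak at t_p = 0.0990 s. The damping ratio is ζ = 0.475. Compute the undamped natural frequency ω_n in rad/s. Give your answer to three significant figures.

Peak time t_p = π/ω_d, so ω_d = π/t_p = π/0.0990 = 31.7 rad/s.
ω_n = ω_d/√(1−ζ²) = 31.7/√0.774 = 36.1 rad/s.

ω_n ≈ 36.1 rad/s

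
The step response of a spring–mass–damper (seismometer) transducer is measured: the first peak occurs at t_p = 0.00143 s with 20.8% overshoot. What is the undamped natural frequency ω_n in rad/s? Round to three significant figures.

ζ from %OS: ζ = |ln 0.208|/√(π²+ln²0.208) = 0.447.
t_p = π/ω_d ⇒ ω_d = 2200 rad/s; then ω_n = ω_d/√(1−ζ²) = 2460 rad/s.

ω_n ≈ 2460 rad/s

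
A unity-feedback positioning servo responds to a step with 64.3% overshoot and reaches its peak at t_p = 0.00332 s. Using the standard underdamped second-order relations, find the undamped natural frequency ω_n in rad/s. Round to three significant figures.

The overshoot fixes ζ = −ln(OS)/√(π²+ln²(OS)) = 0.139.
From t_p = π/ω_d, ω_d = π/0.00332 = 946 rad/s, so ω_n = ω_d/√(1−ζ²) = 956 rad/s.

ω_n ≈ 956 rad/s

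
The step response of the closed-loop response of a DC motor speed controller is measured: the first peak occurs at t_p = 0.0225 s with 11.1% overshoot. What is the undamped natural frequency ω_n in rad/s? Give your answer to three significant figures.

ω_n ≈ 170 rad/s

The overshoot fixes ζ = −ln(OS)/√(π²+ln²(OS)) = 0.573.
From t_p = π/ω_d, ω_d = π/0.0225 = 140 rad/s, so ω_n = ω_d/√(1−ζ²) = 170 rad/s.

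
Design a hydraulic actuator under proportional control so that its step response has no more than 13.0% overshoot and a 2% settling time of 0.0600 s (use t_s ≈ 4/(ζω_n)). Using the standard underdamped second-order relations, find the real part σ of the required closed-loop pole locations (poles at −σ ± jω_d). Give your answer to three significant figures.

The settling-time spec alone fixes σ = ζω_n = 4/t_s = 4/0.0600 = 66.7.
(Overshoot then fixes ζ = 0.545 and hence ω_d = σ·√(1−ζ²)/ζ = 103 rad/s.)

σ ≈ 66.7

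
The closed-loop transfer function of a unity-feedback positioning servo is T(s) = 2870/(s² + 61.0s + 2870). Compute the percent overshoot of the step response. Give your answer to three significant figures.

Matching coefficients with s² + 2ζω_n s + ω_n² gives ω_n² = 2870 ⇒ ω_n = 53.6 rad/s, and ζ = 61.0/(2ω_n) = 0.569.
Overshoot: exp(−π·0.569/√(1−0.569²)) = 0.114, i.e. 11.4%.

%OS ≈ 11.4%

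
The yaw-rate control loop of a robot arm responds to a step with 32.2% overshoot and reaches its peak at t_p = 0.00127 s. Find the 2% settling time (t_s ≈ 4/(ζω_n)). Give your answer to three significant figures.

From the overshoot, ζ = −ln(OS)/√(π²+ln²(OS)) = 0.339.
From t_p = π/ω_d, ω_d = π/0.00127 = 2470 rad/s, so ω_n = ω_d/√(1−ζ²) = 2630 rad/s.
t_s ≈ 4/(ζω_n) = 4/(0.339·2630) = 0.00448 s.

t_s ≈ 0.00448 s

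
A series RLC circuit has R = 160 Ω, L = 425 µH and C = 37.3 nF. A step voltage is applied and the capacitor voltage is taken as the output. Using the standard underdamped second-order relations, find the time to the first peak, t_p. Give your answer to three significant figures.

For a series RLC circuit (capacitor voltage as output), ω_n = 1/√(LC) = 1/√(425 µH · 37.3 nF) = 251000 rad/s.
ζ = (R/2)·√(C/L) = (160/2)·√(37.3 nF/425 µH) = 0.749.
ω_d = ω_n√(1−ζ²) = 166000 rad/s. t_p = π/ω_d = 0.0000189 s.

t_p ≈ 0.0000189 s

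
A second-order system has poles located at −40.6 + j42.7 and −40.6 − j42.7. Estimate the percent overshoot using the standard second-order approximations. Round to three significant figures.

%OS ≈ 5.04%

With σ = 40.6, ω_d = 42.7: ω_n = √(σ²+ω_d²) = 58.9 rad/s, ζ = σ/ω_n = 0.689.
%OS = 100 e^{−πζ/√(1−ζ²)} with ζ = 0.689 gives 5.04%.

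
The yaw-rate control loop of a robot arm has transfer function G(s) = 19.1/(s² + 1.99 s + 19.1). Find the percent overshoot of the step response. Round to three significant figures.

Matching coefficients with s² + 2ζω_n s + ω_n² gives ω_n² = 19.1 ⇒ ω_n = 4.37 rad/s, and ζ = 1.99/(2ω_n) = 0.228.
Overshoot: exp(−π·0.228/√(1−0.228²)) = 0.480, i.e. 48.0%.

%OS ≈ 48.0%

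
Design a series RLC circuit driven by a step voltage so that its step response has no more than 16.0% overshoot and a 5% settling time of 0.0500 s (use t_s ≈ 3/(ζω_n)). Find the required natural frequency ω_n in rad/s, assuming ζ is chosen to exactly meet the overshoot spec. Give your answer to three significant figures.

ω_n ≈ 119 rad/s

From %OS = 100·exp(−πζ/√(1−ζ²)), invert to get ζ = −ln(OS)/√(π² + ln²(OS)) with OS = 0.160.
−ln 0.160 = 1.833, so ζ = 1.833/√(π² + 3.358) = 0.504.
From t_s ≈ 3/(ζω_n): ω_n = 3/(ζ·t_s) = 3/(0.504·0.0500) = 119 rad/s.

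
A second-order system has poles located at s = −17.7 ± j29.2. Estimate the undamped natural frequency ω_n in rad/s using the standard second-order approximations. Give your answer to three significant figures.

ω_n ≈ 34.1 rad/s

The poles are at −σ ± jω_d with σ = 17.7 and ω_d = 29.2, so ω_n = √(σ²+ω_d²) = 34.1 rad/s and ζ = σ/ω_n = 0.518.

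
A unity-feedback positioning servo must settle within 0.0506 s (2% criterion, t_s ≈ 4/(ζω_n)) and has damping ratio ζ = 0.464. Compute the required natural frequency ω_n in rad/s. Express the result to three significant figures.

Rearranging t_s ≈ 4/(ζω_n) gives ω_n = 4/(ζ·t_s) = 4/(0.464 × 0.0506) = 170 rad/s.

ω_n ≈ 170 rad/s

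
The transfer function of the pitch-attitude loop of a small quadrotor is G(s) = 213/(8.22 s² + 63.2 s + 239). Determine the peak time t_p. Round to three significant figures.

t_p ≈ 0.831 s

Dividing through by 8.22: denominator becomes s² + 7.689 s + 29.08.
So ω_n = √29.08 = 5.39 rad/s and ζ = 7.689/(2·5.39) = 0.713.
ω_d = ω_n√(1−ζ²) = 3.78 rad/s. t_p = π/ω_d = 0.831 s.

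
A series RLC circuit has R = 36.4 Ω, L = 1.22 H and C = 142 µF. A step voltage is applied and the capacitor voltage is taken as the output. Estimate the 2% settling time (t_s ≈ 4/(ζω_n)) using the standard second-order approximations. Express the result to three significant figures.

t_s ≈ 0.268 s

For a series RLC circuit (capacitor voltage as output), ω_n = 1/√(LC) = 1/√(1.22 H · 142 µF) = 76.0 rad/s.
ζ = (R/2)·√(C/L) = (36.4/2)·√(142 µF/1.22 H) = 0.196.
t_s ≈ 4/(ζω_n) = 0.268 s.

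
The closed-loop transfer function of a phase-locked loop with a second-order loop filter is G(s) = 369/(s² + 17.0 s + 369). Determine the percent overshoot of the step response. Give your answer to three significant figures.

Matching coefficients with s² + 2ζω_n s + ω_n² gives ω_n² = 369 ⇒ ω_n = 19.2 rad/s, and ζ = 17.0/(2ω_n) = 0.442.
Overshoot: exp(−π·0.442/√(1−0.442²)) = 0.212, i.e. 21.2%.

%OS ≈ 21.2%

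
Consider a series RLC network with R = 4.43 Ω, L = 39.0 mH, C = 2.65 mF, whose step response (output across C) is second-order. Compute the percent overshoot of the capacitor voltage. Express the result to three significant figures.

%OS ≈ 10.8%

For a series RLC circuit (capacitor voltage as output), ω_n = 1/√(LC) = 1/√(39.0 mH · 2.65 mF) = 98.4 rad/s.
ζ = (R/2)·√(C/L) = (4.43/2)·√(2.65 mF/39.0 mH) = 0.577.
Overshoot: exp(−π·0.577/√(1−0.577²)) = 0.108, i.e. 10.8%.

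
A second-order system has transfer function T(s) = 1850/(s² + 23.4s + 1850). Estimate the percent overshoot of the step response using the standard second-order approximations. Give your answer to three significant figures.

Comparing the denominator to s² + 2ζω_n s + ω_n²: ω_n = √1850 = 43.0 rad/s, and 2ζω_n = 23.4 so ζ = 23.4/(2·43.0) = 0.272.
Overshoot: exp(−π·0.272/√(1−0.272²)) = 0.411, i.e. 41.1%.

%OS ≈ 41.1%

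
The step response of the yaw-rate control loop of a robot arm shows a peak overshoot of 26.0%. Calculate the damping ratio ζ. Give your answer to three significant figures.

From %OS = 100·exp(−πζ/√(1−ζ²)), invert to get ζ = −ln(OS)/√(π² + ln²(OS)) with OS = 0.260.
−ln 0.260 = 1.347, so ζ = 1.347/√(π² + 1.815) = 0.394.

ζ ≈ 0.394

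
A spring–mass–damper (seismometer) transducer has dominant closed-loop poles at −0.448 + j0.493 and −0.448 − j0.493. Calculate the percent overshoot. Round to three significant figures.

%OS ≈ 5.76%

With σ = 0.448, ω_d = 0.493: ω_n = √(σ²+ω_d²) = 0.666 rad/s, ζ = σ/ω_n = 0.673.
Overshoot: exp(−π·0.673/√(1−0.673²)) = 0.0576, i.e. 5.76%.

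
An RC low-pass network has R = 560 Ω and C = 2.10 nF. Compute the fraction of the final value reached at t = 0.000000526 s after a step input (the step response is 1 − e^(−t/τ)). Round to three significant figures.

τ = RC = 560 × 2.10 nF = 0.00000118 s.
y(t)/y_∞ = 1 − e^(−t/τ) = 1 − e^(−0.000000526/0.00000118) = 1 − e^(−0.447) = 0.361.

y/y_∞ ≈ 0.361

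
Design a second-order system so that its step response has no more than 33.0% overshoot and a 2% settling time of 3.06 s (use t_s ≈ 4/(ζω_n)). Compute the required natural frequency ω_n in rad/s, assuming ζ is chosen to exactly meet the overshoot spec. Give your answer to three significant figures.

ω_n ≈ 3.93 rad/s

Inverting the overshoot relation: ζ = |ln 0.330|/√(π² + ln²0.330) = 0.333.
From t_s ≈ 4/(ζω_n): ω_n = 4/(ζ·t_s) = 4/(0.333·3.06) = 3.93 rad/s.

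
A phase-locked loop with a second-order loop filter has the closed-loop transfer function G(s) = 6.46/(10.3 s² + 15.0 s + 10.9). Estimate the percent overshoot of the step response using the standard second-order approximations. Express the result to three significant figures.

%OS ≈ 4.29%

Dividing through by 10.3: denominator becomes s² + 1.456 s + 1.058.
So ω_n = √1.058 = 1.03 rad/s and ζ = 1.456/(2·1.03) = 0.708.
Overshoot: exp(−π·0.708/√(1−0.708²)) = 0.0429, i.e. 4.29%.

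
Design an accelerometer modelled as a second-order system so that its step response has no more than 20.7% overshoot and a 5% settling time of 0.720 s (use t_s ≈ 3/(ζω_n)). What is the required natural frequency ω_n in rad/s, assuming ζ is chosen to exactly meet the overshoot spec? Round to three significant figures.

ω_n ≈ 9.30 rad/s

ζ = −ln(OS)/√(π² + (ln OS)²). With OS = 0.207, ln OS = −1.575 and ζ = 1.575/3.514 = 0.448.
From t_s ≈ 3/(ζω_n): ω_n = 3/(ζ·t_s) = 3/(0.448·0.720) = 9.30 rad/s.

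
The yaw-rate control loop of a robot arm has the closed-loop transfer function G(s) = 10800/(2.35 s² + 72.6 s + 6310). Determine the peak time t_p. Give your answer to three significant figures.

Dividing through by 2.35: denominator becomes s² + 30.89 s + 2685.
So ω_n = √2685 = 51.8 rad/s and ζ = 30.89/(2·51.8) = 0.298.
ω_d = 51.8·√(1 − 0.298²) = 49.5 rad/s. t_p = π/ω_d = 0.0635 s.

t_p ≈ 0.0635 s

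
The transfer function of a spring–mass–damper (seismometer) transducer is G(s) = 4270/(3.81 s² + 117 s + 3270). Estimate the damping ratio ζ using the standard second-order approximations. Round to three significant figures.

ζ ≈ 0.524

Dividing through by 3.81: denominator becomes s² + 30.71 s + 858.3.
So ω_n = √858.3 = 29.3 rad/s and ζ = 30.71/(2·29.3) = 0.524.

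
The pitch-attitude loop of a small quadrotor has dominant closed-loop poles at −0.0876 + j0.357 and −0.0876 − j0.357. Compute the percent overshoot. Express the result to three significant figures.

The poles are at −σ ± jω_d with σ = 0.0876 and ω_d = 0.357, so ω_n = √(σ²+ω_d²) = 0.368 rad/s and ζ = σ/ω_n = 0.238.
Overshoot: exp(−π·0.238/√(1−0.238²)) = 0.463, i.e. 46.3%.

%OS ≈ 46.3%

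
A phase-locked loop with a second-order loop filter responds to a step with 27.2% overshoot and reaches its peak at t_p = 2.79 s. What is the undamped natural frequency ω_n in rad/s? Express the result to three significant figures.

From the overshoot, ζ = −ln(OS)/√(π²+ln²(OS)) = 0.383.
t_p = π/ω_d ⇒ ω_d = 1.13 rad/s; then ω_n = ω_d/√(1−ζ²) = 1.22 rad/s.

ω_n ≈ 1.22 rad/s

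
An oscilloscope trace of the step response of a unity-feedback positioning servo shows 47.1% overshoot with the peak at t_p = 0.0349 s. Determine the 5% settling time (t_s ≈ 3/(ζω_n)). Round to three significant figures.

ζ from %OS: ζ = |ln 0.471|/√(π²+ln²0.471) = 0.233.
From t_p = π/ω_d, ω_d = π/0.0349 = 90.0 rad/s, so ω_n = ω_d/√(1−ζ²) = 92.6 rad/s.
t_s ≈ 3/(ζω_n) = 3/(0.233·92.6) = 0.139 s.

t_s ≈ 0.139 s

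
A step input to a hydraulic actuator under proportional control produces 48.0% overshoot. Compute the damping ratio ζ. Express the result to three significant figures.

Inverting the overshoot relation: ζ = |ln 0.480|/√(π² + ln²0.480) = 0.228.

ζ ≈ 0.228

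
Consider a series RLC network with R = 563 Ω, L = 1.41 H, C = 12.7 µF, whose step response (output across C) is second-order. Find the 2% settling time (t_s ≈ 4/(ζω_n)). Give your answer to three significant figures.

For a series RLC circuit (capacitor voltage as output), ω_n = 1/√(LC) = 1/√(1.41 H · 12.7 µF) = 236 rad/s.
ζ = (R/2)·√(C/L) = (563/2)·√(12.7 µF/1.41 H) = 0.845.
t_s ≈ 4/(ζω_n) = 0.0200 s.

t_s ≈ 0.0200 s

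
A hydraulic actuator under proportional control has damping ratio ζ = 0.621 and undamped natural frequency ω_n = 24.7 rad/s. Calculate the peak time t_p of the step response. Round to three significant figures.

t_p ≈ 0.162 s

The damped frequency is ω_d = ω_n√(1−ζ²) = 24.7·√(1−0.386) = 19.4 rad/s.
Peak time t_p = π/ω_d = π/19.4 = 0.162 s.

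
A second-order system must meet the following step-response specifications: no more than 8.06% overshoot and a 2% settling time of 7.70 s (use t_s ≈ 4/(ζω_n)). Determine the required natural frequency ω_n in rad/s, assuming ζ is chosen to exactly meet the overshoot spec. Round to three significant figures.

ω_n ≈ 0.831 rad/s

Inverting the overshoot relation: ζ = |ln 0.0806|/√(π² + ln²0.0806) = 0.625.
From t_s ≈ 4/(ζω_n): ω_n = 4/(ζ·t_s) = 4/(0.625·7.70) = 0.831 rad/s.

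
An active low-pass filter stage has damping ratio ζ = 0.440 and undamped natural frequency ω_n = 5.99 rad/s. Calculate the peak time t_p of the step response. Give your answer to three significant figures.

t_p ≈ 0.584 s

The damped frequency is ω_d = ω_n√(1−ζ²) = 5.99·√(1−0.194) = 5.38 rad/s.
Peak time t_p = π/ω_d = π/5.38 = 0.584 s.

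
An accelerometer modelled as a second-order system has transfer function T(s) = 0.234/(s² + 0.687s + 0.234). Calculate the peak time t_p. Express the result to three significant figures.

Comparing the denominator to s² + 2ζω_n s + ω_n²: ω_n = √0.234 = 0.484 rad/s, and 2ζω_n = 0.687 so ζ = 0.687/(2·0.484) = 0.710.
ω_d = ω_n√(1−ζ²) = 0.341 rad/s. Then t_p = π/ω_d = 9.22 s.

t_p ≈ 9.22 s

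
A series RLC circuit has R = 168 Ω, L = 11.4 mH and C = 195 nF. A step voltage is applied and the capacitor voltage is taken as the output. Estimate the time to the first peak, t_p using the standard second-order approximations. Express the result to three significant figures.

t_p ≈ 0.000158 s

For a series RLC circuit (capacitor voltage as output), ω_n = 1/√(LC) = 1/√(11.4 mH · 195 nF) = 21200 rad/s.
ζ = (R/2)·√(C/L) = (168/2)·√(195 nF/11.4 mH) = 0.347.
ω_d = ω_n√(1−ζ²) = 19900 rad/s. t_p = π/ω_d = 0.000158 s.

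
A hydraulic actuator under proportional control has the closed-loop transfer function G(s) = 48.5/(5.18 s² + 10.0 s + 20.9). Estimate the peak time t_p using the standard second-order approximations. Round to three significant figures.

Dividing through by 5.18: denominator becomes s² + 1.931 s + 4.035.
So ω_n = √4.035 = 2.01 rad/s and ζ = 1.931/(2·2.01) = 0.481.
The damped frequency ω_d = ω_n√(1−ζ²) = 1.76 rad/s. t_p = π/ω_d = 1.78 s.

t_p ≈ 1.78 s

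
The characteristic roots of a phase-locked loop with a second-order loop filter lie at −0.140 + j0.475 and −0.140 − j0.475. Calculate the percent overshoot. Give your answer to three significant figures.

%OS ≈ 39.6%

|pole| = ω_n = √(0.140² + 0.475²) = 0.495 rad/s; ζ = cos θ = σ/ω_n = 0.283.
Overshoot: exp(−π·0.283/√(1−0.283²)) = 0.396, i.e. 39.6%.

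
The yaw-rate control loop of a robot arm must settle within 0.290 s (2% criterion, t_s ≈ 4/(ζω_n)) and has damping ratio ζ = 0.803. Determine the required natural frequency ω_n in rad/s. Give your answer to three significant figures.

ω_n ≈ 17.2 rad/s

Rearranging t_s ≈ 4/(ζω_n) gives ω_n = 4/(ζ·t_s) = 4/(0.803 × 0.290) = 17.2 rad/s.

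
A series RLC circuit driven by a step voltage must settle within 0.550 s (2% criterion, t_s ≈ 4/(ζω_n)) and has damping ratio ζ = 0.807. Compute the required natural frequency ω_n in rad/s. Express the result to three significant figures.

Rearranging t_s ≈ 4/(ζω_n) gives ω_n = 4/(ζ·t_s) = 4/(0.807 × 0.550) = 9.01 rad/s.

ω_n ≈ 9.01 rad/s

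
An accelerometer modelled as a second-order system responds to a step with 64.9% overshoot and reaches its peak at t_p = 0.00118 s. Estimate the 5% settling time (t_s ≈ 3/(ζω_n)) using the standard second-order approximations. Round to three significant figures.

From the overshoot, ζ = −ln(OS)/√(π²+ln²(OS)) = 0.136.
t_p = π/ω_d ⇒ ω_d = 2660 rad/s; then ω_n = ω_d/√(1−ζ²) = 2690 rad/s.
t_s ≈ 3/(ζω_n) = 3/(0.136·2690) = 0.00819 s.

t_s ≈ 0.00819 s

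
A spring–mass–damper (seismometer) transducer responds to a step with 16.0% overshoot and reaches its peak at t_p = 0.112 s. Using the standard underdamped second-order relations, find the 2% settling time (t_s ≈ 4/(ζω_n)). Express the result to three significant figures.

t_s ≈ 0.244 s

ζ from %OS: ζ = |ln 0.160|/√(π²+ln²0.160) = 0.504.
t_p = π/ω_d ⇒ ω_d = 28.0 rad/s; then ω_n = ω_d/√(1−ζ²) = 32.5 rad/s.
t_s ≈ 4/(ζω_n) = 4/(0.504·32.5) = 0.244 s.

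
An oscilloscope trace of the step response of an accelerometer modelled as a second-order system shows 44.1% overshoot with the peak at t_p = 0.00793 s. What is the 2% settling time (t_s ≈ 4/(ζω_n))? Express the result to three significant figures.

t_s ≈ 0.0387 s

From the overshoot, ζ = −ln(OS)/√(π²+ln²(OS)) = 0.252.
t_p = π/ω_d ⇒ ω_d = 396 rad/s; then ω_n = ω_d/√(1−ζ²) = 409 rad/s.
t_s ≈ 4/(ζω_n) = 4/(0.252·409) = 0.0387 s.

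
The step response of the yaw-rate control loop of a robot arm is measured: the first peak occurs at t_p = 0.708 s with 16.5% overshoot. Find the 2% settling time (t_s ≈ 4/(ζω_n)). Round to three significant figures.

t_s ≈ 1.57 s

The overshoot fixes ζ = −ln(OS)/√(π²+ln²(OS)) = 0.498.
t_p = π/ω_d ⇒ ω_d = 4.44 rad/s; then ω_n = ω_d/√(1−ζ²) = 5.12 rad/s.
t_s ≈ 4/(ζω_n) = 4/(0.498·5.12) = 1.57 s.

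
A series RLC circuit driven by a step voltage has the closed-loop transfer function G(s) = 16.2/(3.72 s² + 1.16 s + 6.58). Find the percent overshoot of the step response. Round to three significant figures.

Dividing through by 3.72: denominator becomes s² + 0.3118 s + 1.769.
So ω_n = √1.769 = 1.33 rad/s and ζ = 0.3118/(2·1.33) = 0.117.
%OS = 100·exp(−πζ/√(1−ζ²)) = 69.0%.

%OS ≈ 69.0%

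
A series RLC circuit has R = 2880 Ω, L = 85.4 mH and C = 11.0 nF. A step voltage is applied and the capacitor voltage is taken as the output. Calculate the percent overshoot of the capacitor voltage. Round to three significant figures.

For a series RLC circuit (capacitor voltage as output), ω_n = 1/√(LC) = 1/√(85.4 mH · 11.0 nF) = 32600 rad/s.
ζ = (R/2)·√(C/L) = (2880/2)·√(11.0 nF/85.4 mH) = 0.517.
%OS = 100·exp(−πζ/√(1−ζ²)) = 15.0%.

%OS ≈ 15.0%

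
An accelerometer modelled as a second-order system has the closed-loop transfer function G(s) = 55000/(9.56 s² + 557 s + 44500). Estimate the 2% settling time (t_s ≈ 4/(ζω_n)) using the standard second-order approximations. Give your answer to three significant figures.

t_s ≈ 0.137 s

Dividing through by 9.56: denominator becomes s² + 58.26 s + 4655.
So ω_n = √4655 = 68.2 rad/s and ζ = 58.26/(2·68.2) = 0.427.
t_s ≈ 4/(ζω_n) = 0.137 s.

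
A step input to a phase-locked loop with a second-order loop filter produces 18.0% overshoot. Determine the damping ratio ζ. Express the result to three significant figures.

From %OS = 100·exp(−πζ/√(1−ζ²)), invert to get ζ = −ln(OS)/√(π² + ln²(OS)) with OS = 0.180.
−ln 0.180 = 1.715, so ζ = 1.715/√(π² + 2.941) = 0.479.

ζ ≈ 0.479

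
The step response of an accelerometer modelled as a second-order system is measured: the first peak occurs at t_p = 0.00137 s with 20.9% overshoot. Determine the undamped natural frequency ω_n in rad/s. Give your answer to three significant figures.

ζ from %OS: ζ = |ln 0.209|/√(π²+ln²0.209) = 0.446.
From t_p = π/ω_d, ω_d = π/0.00137 = 2290 rad/s, so ω_n = ω_d/√(1−ζ²) = 2560 rad/s.

ω_n ≈ 2560 rad/s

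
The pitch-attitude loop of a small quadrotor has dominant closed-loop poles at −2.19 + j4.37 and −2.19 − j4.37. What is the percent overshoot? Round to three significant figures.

%OS ≈ 20.7%

|pole| = ω_n = √(2.19² + 4.37²) = 4.89 rad/s; ζ = cos θ = σ/ω_n = 0.448.
Overshoot: exp(−π·0.448/√(1−0.448²)) = 0.207, i.e. 20.7%.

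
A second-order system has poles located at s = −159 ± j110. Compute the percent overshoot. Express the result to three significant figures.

%OS ≈ 1.07%

With σ = 159, ω_d = 110: ω_n = √(σ²+ω_d²) = 193 rad/s, ζ = σ/ω_n = 0.822.
Overshoot: exp(−π·0.822/√(1−0.822²)) = 0.0107, i.e. 1.07%.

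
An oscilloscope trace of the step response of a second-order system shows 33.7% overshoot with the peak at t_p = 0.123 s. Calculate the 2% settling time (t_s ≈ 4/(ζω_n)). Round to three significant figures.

ζ from %OS: ζ = |ln 0.337|/√(π²+ln²0.337) = 0.327.
From t_p = π/ω_d, ω_d = π/0.123 = 25.5 rad/s, so ω_n = ω_d/√(1−ζ²) = 27.0 rad/s.
t_s ≈ 4/(ζω_n) = 4/(0.327·27.0) = 0.452 s.

t_s ≈ 0.452 s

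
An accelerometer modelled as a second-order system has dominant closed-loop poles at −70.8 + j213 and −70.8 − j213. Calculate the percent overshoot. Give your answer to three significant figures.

With σ = 70.8, ω_d = 213: ω_n = √(σ²+ω_d²) = 224 rad/s, ζ = σ/ω_n = 0.315.
Overshoot: exp(−π·0.315/√(1−0.315²)) = 0.352, i.e. 35.2%.

%OS ≈ 35.2%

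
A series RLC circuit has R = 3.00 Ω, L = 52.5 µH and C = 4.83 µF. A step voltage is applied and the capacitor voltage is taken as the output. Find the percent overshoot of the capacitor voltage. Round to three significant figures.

%OS ≈ 20.1%

For a series RLC circuit (capacitor voltage as output), ω_n = 1/√(LC) = 1/√(52.5 µH · 4.83 µF) = 62800 rad/s.
ζ = (R/2)·√(C/L) = (3.00/2)·√(4.83 µF/52.5 µH) = 0.455.
%OS = 100·exp(−πζ/√(1−ζ²)) = 20.1%.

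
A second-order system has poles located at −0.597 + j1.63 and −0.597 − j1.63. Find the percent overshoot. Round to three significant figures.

With σ = 0.597, ω_d = 1.63: ω_n = √(σ²+ω_d²) = 1.74 rad/s, ζ = σ/ω_n = 0.344.
%OS = 100·exp(−πζ/√(1−ζ²)) = 31.6%.

%OS ≈ 31.6%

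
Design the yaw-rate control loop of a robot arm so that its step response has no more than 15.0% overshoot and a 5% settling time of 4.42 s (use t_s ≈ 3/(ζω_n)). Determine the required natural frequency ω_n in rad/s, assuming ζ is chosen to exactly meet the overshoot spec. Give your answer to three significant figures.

ζ = −ln(OS)/√(π² + (ln OS)²). With OS = 0.150, ln OS = −1.897 and ζ = 1.897/3.670 = 0.517.
From t_s ≈ 3/(ζω_n): ω_n = 3/(ζ·t_s) = 3/(0.517·4.42) = 1.31 rad/s.

ω_n ≈ 1.31 rad/s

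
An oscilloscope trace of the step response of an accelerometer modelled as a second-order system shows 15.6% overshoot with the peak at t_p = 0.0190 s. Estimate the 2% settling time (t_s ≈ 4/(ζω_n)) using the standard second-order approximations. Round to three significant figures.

From the overshoot, ζ = −ln(OS)/√(π²+ln²(OS)) = 0.509.
From t_p = π/ω_d, ω_d = π/0.0190 = 165 rad/s, so ω_n = ω_d/√(1−ζ²) = 192 rad/s.
t_s ≈ 4/(ζω_n) = 4/(0.509·192) = 0.0409 s.

t_s ≈ 0.0409 s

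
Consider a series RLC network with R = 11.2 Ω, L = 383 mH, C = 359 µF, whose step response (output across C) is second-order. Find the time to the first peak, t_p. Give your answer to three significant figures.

For a series RLC circuit (capacitor voltage as output), ω_n = 1/√(LC) = 1/√(383 mH · 359 µF) = 85.3 rad/s.
ζ = (R/2)·√(C/L) = (11.2/2)·√(359 µF/383 mH) = 0.171.
ω_d = 85.3·√(1 − 0.171²) = 84.0 rad/s. t_p = π/ω_d = 0.0374 s.

t_p ≈ 0.0374 s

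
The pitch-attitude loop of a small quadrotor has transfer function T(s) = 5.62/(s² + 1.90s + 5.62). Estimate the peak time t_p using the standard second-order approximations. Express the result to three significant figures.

Comparing the denominator to s² + 2ζω_n s + ω_n²: ω_n = √5.62 = 2.37 rad/s, and 2ζω_n = 1.90 so ζ = 1.90/(2·2.37) = 0.401.
ω_d = 2.37·√(1 − 0.401²) = 2.17 rad/s. Then t_p = π/ω_d = 1.45 s.

t_p ≈ 1.45 s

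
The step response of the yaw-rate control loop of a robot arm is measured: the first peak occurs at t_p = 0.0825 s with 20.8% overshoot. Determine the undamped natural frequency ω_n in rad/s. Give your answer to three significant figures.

The overshoot fixes ζ = −ln(OS)/√(π²+ln²(OS)) = 0.447.
From t_p = π/ω_d, ω_d = π/0.0825 = 38.1 rad/s, so ω_n = ω_d/√(1−ζ²) = 42.6 rad/s.

ω_n ≈ 42.6 rad/s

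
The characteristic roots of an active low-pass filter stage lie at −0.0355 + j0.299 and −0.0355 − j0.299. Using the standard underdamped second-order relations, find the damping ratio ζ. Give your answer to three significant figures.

ζ ≈ 0.118

The poles are at −σ ± jω_d with σ = 0.0355 and ω_d = 0.299, so ω_n = √(σ²+ω_d²) = 0.301 rad/s and ζ = σ/ω_n = 0.118.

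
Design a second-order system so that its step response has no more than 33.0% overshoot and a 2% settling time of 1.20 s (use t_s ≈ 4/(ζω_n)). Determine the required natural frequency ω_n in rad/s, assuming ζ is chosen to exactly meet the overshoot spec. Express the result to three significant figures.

ω_n ≈ 10.0 rad/s

ζ = −ln(OS)/√(π² + (ln OS)²). With OS = 0.330, ln OS = −1.109 and ζ = 1.109/3.331 = 0.333.
Then ω_n = 4/(ζ t_s) = 4/(0.333 × 1.20) = 10.0 rad/s.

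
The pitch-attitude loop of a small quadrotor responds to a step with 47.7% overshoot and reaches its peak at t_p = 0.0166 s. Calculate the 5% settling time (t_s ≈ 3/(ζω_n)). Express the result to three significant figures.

From the overshoot, ζ = −ln(OS)/√(π²+ln²(OS)) = 0.229.
t_p = π/ω_d ⇒ ω_d = 189 rad/s; then ω_n = ω_d/√(1−ζ²) = 194 rad/s.
t_s ≈ 3/(ζω_n) = 3/(0.229·194) = 0.0673 s.

t_s ≈ 0.0673 s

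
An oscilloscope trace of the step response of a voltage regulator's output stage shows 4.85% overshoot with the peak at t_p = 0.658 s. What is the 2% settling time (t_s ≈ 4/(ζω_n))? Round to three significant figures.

ζ from %OS: ζ = |ln 0.0485|/√(π²+ln²0.0485) = 0.694.
t_p = π/ω_d ⇒ ω_d = 4.77 rad/s; then ω_n = ω_d/√(1−ζ²) = 6.63 rad/s.
t_s ≈ 4/(ζω_n) = 4/(0.694·6.63) = 0.870 s.

t_s ≈ 0.870 s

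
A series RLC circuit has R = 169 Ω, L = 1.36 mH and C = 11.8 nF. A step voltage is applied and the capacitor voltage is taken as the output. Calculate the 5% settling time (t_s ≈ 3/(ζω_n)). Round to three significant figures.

For a series RLC circuit (capacitor voltage as output), ω_n = 1/√(LC) = 1/√(1.36 mH · 11.8 nF) = 250000 rad/s.
ζ = (R/2)·√(C/L) = (169/2)·√(11.8 nF/1.36 mH) = 0.249.
t_s ≈ 3/(ζω_n) = 0.0000483 s.

t_s ≈ 0.0000483 s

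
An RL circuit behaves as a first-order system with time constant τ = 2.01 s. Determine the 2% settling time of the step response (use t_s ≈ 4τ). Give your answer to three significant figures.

t_s ≈ 4τ = 8.04 s.

t_s ≈ 8.04 s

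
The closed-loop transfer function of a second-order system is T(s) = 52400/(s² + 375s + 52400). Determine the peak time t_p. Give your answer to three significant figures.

Comparing the denominator to s² + 2ζω_n s + ω_n²: ω_n = √52400 = 229 rad/s, and 2ζω_n = 375 so ζ = 375/(2·229) = 0.819.
ω_d = 229·√(1 − 0.819²) = 131 rad/s. Then t_p = π/ω_d = 0.0239 s.

t_p ≈ 0.0239 s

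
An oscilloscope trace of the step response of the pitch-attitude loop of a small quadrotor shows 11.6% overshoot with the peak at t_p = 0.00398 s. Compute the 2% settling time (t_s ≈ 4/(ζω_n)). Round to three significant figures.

t_s ≈ 0.00739 s

ζ from %OS: ζ = |ln 0.116|/√(π²+ln²0.116) = 0.566.
t_p = π/ω_d ⇒ ω_d = 789 rad/s; then ω_n = ω_d/√(1−ζ²) = 957 rad/s.
t_s ≈ 4/(ζω_n) = 4/(0.566·957) = 0.00739 s.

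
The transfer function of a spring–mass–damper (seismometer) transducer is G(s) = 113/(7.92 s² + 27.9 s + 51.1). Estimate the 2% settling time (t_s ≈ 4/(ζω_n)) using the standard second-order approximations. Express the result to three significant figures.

Dividing through by 7.92: denominator becomes s² + 3.523 s + 6.452.
So ω_n = √6.452 = 2.54 rad/s and ζ = 3.523/(2·2.54) = 0.693.
t_s ≈ 4/(ζω_n) = 2.27 s.

t_s ≈ 2.27 s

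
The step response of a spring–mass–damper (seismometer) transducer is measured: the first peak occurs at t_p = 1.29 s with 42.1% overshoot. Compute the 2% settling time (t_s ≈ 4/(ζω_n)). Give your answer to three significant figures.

The overshoot fixes ζ = −ln(OS)/√(π²+ln²(OS)) = 0.265.
t_p = π/ω_d ⇒ ω_d = 2.44 rad/s; then ω_n = ω_d/√(1−ζ²) = 2.53 rad/s.
t_s ≈ 4/(ζω_n) = 4/(0.265·2.53) = 5.96 s.

t_s ≈ 5.96 s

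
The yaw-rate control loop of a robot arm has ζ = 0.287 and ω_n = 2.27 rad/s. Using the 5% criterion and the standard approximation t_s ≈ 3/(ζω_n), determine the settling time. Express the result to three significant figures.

t_s ≈ 4.60 s

t_s ≈ 3/(ζω_n) = 3/(0.287 × 2.27) = 4.60 s.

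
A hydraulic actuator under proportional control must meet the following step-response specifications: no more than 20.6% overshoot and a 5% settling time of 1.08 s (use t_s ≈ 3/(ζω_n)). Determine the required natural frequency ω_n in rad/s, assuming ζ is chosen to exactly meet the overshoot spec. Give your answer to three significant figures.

From %OS = 100·exp(−πζ/√(1−ζ²)), invert to get ζ = −ln(OS)/√(π² + ln²(OS)) with OS = 0.206.
−ln 0.206 = 1.580, so ζ = 1.580/√(π² + 2.496) = 0.449.
Then ω_n = 3/(ζ t_s) = 3/(0.449 × 1.08) = 6.18 rad/s.

ω_n ≈ 6.18 rad/s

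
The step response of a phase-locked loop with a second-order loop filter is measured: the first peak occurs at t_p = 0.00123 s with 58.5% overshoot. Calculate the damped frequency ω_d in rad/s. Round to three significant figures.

t_p = π/ω_d, so ω_d = π/0.00123 = 2550 rad/s.

ω_d ≈ 2550 rad/s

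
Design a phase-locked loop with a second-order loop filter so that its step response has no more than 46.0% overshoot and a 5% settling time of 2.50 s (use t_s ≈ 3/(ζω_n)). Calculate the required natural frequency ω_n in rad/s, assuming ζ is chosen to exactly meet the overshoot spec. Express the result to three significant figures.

Inverting the overshoot relation: ζ = |ln 0.460|/√(π² + ln²0.460) = 0.240.
Then ω_n = 3/(ζ t_s) = 3/(0.240 × 2.50) = 5.00 rad/s.

ω_n ≈ 5.00 rad/s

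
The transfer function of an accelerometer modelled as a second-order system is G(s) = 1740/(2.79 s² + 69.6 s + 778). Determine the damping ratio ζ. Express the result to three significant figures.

Dividing through by 2.79: denominator becomes s² + 24.95 s + 278.9.
So ω_n = √278.9 = 16.7 rad/s and ζ = 24.95/(2·16.7) = 0.747.

ζ ≈ 0.747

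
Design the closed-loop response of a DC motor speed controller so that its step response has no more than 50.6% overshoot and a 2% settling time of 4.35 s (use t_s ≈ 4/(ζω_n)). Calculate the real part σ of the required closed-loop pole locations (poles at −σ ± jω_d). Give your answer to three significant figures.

σ ≈ 0.920

The settling-time spec alone fixes σ = ζω_n = 4/t_s = 4/4.35 = 0.920.
(Overshoot then fixes ζ = 0.212 and hence ω_d = σ·√(1−ζ²)/ζ = 4.24 rad/s.)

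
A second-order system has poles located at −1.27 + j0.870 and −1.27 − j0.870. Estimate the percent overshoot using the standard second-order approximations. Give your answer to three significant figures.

With σ = 1.27, ω_d = 0.870: ω_n = √(σ²+ω_d²) = 1.54 rad/s, ζ = σ/ω_n = 0.825.
Overshoot: exp(−π·0.825/√(1−0.825²)) = 0.0102, i.e. 1.02%.

%OS ≈ 1.02%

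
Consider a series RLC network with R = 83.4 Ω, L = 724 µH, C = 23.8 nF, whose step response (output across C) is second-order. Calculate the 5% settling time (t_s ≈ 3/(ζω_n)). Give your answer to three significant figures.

t_s ≈ 0.0000521 s

For a series RLC circuit (capacitor voltage as output), ω_n = 1/√(LC) = 1/√(724 µH · 23.8 nF) = 241000 rad/s.
ζ = (R/2)·√(C/L) = (83.4/2)·√(23.8 nF/724 µH) = 0.239.
t_s ≈ 3/(ζω_n) = 0.0000521 s.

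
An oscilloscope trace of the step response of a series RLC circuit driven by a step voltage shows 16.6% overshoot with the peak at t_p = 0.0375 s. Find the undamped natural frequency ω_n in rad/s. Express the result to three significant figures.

ζ from %OS: ζ = |ln 0.166|/√(π²+ln²0.166) = 0.496.
From t_p = π/ω_d, ω_d = π/0.0375 = 83.8 rad/s, so ω_n = ω_d/√(1−ζ²) = 96.5 rad/s.

ω_n ≈ 96.5 rad/s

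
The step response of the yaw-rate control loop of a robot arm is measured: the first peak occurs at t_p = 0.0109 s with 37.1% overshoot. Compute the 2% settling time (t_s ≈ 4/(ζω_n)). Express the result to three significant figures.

The overshoot fixes ζ = −ln(OS)/√(π²+ln²(OS)) = 0.301.
t_p = π/ω_d ⇒ ω_d = 288 rad/s; then ω_n = ω_d/√(1−ζ²) = 302 rad/s.
t_s ≈ 4/(ζω_n) = 4/(0.301·302) = 0.0440 s.

t_s ≈ 0.0440 s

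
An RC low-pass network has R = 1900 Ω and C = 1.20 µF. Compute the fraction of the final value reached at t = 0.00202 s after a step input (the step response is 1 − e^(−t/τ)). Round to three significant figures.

τ = RC = 1900 × 1.20 µF = 0.00228 s.
y(t)/y_∞ = 1 − e^(−t/τ) = 1 − e^(−0.00202/0.00228) = 1 − e^(−0.886) = 0.588.

y/y_∞ ≈ 0.588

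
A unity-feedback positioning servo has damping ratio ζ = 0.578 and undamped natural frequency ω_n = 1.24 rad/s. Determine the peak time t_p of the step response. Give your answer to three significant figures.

The damped frequency is ω_d = ω_n√(1−ζ²) = 1.24·√(1−0.334) = 1.01 rad/s.
Peak time t_p = π/ω_d = π/1.01 = 3.10 s.

t_p ≈ 3.10 s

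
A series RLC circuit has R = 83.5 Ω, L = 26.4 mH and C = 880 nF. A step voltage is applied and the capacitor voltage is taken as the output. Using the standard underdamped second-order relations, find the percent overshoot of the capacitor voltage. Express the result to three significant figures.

%OS ≈ 45.8%

For a series RLC circuit (capacitor voltage as output), ω_n = 1/√(LC) = 1/√(26.4 mH · 880 nF) = 6560 rad/s.
ζ = (R/2)·√(C/L) = (83.5/2)·√(880 nF/26.4 mH) = 0.241.
Overshoot: exp(−π·0.241/√(1−0.241²)) = 0.458, i.e. 45.8%.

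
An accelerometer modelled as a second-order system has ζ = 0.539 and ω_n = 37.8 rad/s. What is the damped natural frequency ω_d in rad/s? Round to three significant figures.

ω_d = ω_n√(1−ζ²) = 37.8·√0.709 = 31.8 rad/s.

ω_d ≈ 31.8 rad/s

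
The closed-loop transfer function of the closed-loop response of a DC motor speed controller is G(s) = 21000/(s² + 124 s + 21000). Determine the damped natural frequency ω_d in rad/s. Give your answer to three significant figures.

ω_d ≈ 131 rad/s

Matching coefficients with s² + 2ζω_n s + ω_n² gives ω_n² = 21000 ⇒ ω_n = 145 rad/s, and ζ = 124/(2ω_n) = 0.428.
ω_d = ω_n√(1−ζ²) = 131 rad/s.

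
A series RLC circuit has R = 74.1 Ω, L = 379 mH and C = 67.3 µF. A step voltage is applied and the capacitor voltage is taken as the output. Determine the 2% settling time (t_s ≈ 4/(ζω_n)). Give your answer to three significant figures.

t_s ≈ 0.0409 s

For a series RLC circuit (capacitor voltage as output), ω_n = 1/√(LC) = 1/√(379 mH · 67.3 µF) = 198 rad/s.
ζ = (R/2)·√(C/L) = (74.1/2)·√(67.3 µF/379 mH) = 0.494.
t_s ≈ 4/(ζω_n) = 0.0409 s.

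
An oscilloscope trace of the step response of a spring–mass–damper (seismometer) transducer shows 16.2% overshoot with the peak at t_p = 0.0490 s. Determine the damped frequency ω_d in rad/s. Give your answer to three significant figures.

ω_d ≈ 64.1 rad/s

t_p = π/ω_d, so ω_d = π/0.0490 = 64.1 rad/s.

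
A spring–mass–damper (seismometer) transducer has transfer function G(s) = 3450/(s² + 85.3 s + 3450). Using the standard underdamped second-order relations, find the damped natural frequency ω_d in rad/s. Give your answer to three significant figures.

ω_d ≈ 40.4 rad/s

Comparing the denominator to s² + 2ζω_n s + ω_n²: ω_n = √3450 = 58.7 rad/s, and 2ζω_n = 85.3 so ζ = 85.3/(2·58.7) = 0.726.
The damped frequency ω_d = ω_n√(1−ζ²) = 40.4 rad/s.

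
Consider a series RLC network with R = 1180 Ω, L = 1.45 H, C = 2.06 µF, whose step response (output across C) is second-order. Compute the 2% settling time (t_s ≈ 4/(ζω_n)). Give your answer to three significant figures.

For a series RLC circuit (capacitor voltage as output), ω_n = 1/√(LC) = 1/√(1.45 H · 2.06 µF) = 579 rad/s.
ζ = (R/2)·√(C/L) = (1180/2)·√(2.06 µF/1.45 H) = 0.703.
t_s ≈ 4/(ζω_n) = 0.00983 s.

t_s ≈ 0.00983 s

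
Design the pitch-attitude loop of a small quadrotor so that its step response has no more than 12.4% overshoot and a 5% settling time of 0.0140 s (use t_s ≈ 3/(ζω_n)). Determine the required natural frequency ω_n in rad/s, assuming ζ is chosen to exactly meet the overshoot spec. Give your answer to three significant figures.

ω_n ≈ 387 rad/s

From %OS = 100·exp(−πζ/√(1−ζ²)), invert to get ζ = −ln(OS)/√(π² + ln²(OS)) with OS = 0.124.
−ln 0.124 = 2.087, so ζ = 2.087/√(π² + 4.358) = 0.553.
Then ω_n = 3/(ζ t_s) = 3/(0.553 × 0.0140) = 387 rad/s.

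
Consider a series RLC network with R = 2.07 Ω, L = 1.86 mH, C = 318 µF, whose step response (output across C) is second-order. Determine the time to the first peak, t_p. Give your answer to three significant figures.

t_p ≈ 0.00267 s

For a series RLC circuit (capacitor voltage as output), ω_n = 1/√(LC) = 1/√(1.86 mH · 318 µF) = 1300 rad/s.
ζ = (R/2)·√(C/L) = (2.07/2)·√(318 µF/1.86 mH) = 0.428.
The damped frequency ω_d = ω_n√(1−ζ²) = 1180 rad/s. t_p = π/ω_d = 0.00267 s.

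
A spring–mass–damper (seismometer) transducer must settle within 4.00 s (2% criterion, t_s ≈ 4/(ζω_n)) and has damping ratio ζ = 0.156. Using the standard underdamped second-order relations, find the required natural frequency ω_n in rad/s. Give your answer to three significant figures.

ω_n ≈ 6.41 rad/s

Rearranging t_s ≈ 4/(ζω_n) gives ω_n = 4/(ζ·t_s) = 4/(0.156 × 4.00) = 6.41 rad/s.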